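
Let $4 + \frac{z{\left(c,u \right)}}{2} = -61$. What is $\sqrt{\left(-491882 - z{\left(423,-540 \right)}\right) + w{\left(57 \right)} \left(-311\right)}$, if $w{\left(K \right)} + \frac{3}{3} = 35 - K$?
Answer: $i \sqrt{484599} \approx 696.13 i$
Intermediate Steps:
$z{\left(c,u \right)} = -130$ ($z{\left(c,u \right)} = -8 + 2 \left(-61\right) = -8 - 122 = -130$)
$w{\left(K \right)} = 34 - K$ ($w{\left(K \right)} = -1 - \left(-35 + K\right) = 34 - K$)
$\sqrt{\left(-491882 - z{\left(423,-540 \right)}\right) + w{\left(57 \right)} \left(-311\right)} = \sqrt{\left(-491882 - -130\right) + \left(34 - 57\right) \left(-311\right)} = \sqrt{\left(-491882 + 130\right) + \left(34 - 57\right) \left(-311\right)} = \sqrt{-491752 - -7153} = \sqrt{-491752 + 7153} = \sqrt{-484599} = i \sqrt{484599}$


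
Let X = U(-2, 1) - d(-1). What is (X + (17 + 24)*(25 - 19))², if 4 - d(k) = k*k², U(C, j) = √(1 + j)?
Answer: (241 + √2)² ≈ 58765.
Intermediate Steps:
d(k) = 4 - k³ (d(k) = 4 - k*k² = 4 - k³)
X = -5 + √2 (X = √(1 + 1) - (4 - 1*(-1)³) = √2 - (4 - 1*(-1)) = √2 - (4 + 1) = √2 - 1*5 = √2 - 5 = -5 + √2 ≈ -3.5858)
(X + (17 + 24)*(25 - 19))² = ((-5 + √2) + (17 + 24)*(25 - 19))² = ((-5 + √2) + 41*6)² = ((-5 + √2) + 246)² = (241 + √2)²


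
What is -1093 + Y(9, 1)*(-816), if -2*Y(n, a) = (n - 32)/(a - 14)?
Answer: -4825/13 ≈ -371.15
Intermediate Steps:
Y(n, a) = -(-32 + n)/(2*(-14 + a)) (Y(n, a) = -(n - 32)/(2*(a - 14)) = -(-32 + n)/(2*(-14 + a)))
-1093 + Y(9, 1)*(-816) = -1093 + ((32 - 1*9)/(2*(-14 + 1)))*(-816) = -1093 + ((1/2)*(32 - 9)/(-13))*(-816) = -1093 + ((1/2)*(-1/13)*23)*(-816) = -1093 - 23/26*(-816) = -1093 + 9384/13 = -4825/13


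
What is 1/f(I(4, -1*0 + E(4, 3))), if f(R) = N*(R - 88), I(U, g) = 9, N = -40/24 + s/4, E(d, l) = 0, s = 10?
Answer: -6/395 ≈ -0.015190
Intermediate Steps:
N = ⅚ (N = -40/24 + 10/4 = -40*1/24 + 10*(¼) = -5/3 + 5/2 = ⅚ ≈ 0.83333)
f(R) = -220/3 + 5*R/6 (f(R) = 5*(R - 88)/6 = 5*(-88 + R)/6 = -220/3 + 5*R/6)
1/f(I(4, -1*0 + E(4, 3))) = 1/(-220/3 + (⅚)*9) = 1/(-220/3 + 15/2) = 1/(-395/6) = -6/395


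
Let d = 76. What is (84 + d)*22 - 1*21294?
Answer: -17774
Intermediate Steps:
(84 + d)*22 - 1*21294 = (84 + 76)*22 - 1*21294 = 160*22 - 21294 = 3520 - 21294 = -17774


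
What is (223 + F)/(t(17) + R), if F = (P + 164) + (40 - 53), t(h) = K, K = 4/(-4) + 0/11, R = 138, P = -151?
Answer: 223/137 ≈ 1.6277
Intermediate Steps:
K = -1 (K = 4*(-1/4) + 0*(1/11) = -1 + 0 = -1)
t(h) = -1
F = 0 (F = (-151 + 164) + (40 - 53) = 13 - 13 = 0)
(223 + F)/(t(17) + R) = (223 + 0)/(-1 + 138) = 223/137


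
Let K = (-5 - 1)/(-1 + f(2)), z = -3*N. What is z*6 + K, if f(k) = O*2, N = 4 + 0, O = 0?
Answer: -66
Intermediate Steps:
N = 4
f(k) = 0 (f(k) = 0*2 = 0)
z = -12 (z = -3*4 = -12)
K = 6 (K = (-5 - 1)/(-1 + 0) = -6/(-1) = -6*(-1) = 6)
z*6 + K = -12*6 + 6 = -72 + 6 = -66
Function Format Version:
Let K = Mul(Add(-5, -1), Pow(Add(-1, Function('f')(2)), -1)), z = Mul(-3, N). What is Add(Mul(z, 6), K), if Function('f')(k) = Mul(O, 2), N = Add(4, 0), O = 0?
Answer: -66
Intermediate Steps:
N = 4
Function('f')(k) = 0 (Function('f')(k) = Mul(0, 2) = 0)
z = -12 (z = Mul(-3, 4) = -12)
K = 6 (K = Mul(Add(-5, -1), Pow(Add(-1, 0), -1)) = Mul(-6, Pow(-1, -1)) = Mul(-6, -1) = 6)
Add(Mul(z, 6), K) = Add(Mul(-12, 6), 6) = Add(-72, 6) = -66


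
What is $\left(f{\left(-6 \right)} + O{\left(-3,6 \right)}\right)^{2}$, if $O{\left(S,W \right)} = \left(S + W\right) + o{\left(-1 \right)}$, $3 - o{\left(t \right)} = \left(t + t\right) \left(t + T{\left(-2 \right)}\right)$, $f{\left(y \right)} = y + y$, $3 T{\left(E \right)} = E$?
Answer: $\frac{784}{9} \approx 87.111$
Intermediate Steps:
$T{\left(E \right)} = \frac{E}{3}$
$f{\left(y \right)} = 2 y$
$o{\left(t \right)} = 3 - 2 t \left(- \frac{2}{3} + t\right)$ ($o{\left(t \right)} = 3 - \left(t + t\right) \left(t + \frac{1}{3} \left(-2\right)\right) = 3 - 2 t \left(t - \frac{2}{3}\right) = 3 - 2 t \left(- \frac{2}{3} + t\right)$)
$O{\left(S,W \right)} = - \frac{1}{3} + S + W$ ($O{\left(S,W \right)} = \left(S + W\right) + \left(3 - 2 \left(-1\right)^{2} + \frac{4}{3} \left(-1\right)\right) = \left(S + W\right) - \frac{1}{3} = - \frac{1}{3} + S + W$)
$\left(f{\left(-6 \right)} + O{\left(-3,6 \right)}\right)^{2} = \left(2 \left(-6\right) - - \frac{8}{3}\right)^{2} = \left(-12 + \frac{8}{3}\right)^{2} = \left(- \frac{28}{3}\right)^{2} = \frac{784}{9}$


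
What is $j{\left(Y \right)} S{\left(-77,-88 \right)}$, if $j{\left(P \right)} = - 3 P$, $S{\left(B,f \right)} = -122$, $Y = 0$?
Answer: $0$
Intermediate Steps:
$j{\left(Y \right)} S{\left(-77,-88 \right)} = \left(-3\right) 0 \left(-122\right) = 0 \left(-122\right) = 0$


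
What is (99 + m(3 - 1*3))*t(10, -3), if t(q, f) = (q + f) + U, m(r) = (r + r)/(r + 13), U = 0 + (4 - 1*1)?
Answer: 990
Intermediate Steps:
U = 3 (U = 0 + (4 - 1) = 0 + 3 = 3)
m(r) = 2*r/(13 + r) (m(r) = (2*r)/(13 + r) = 2*r/(13 + r))
t(q, f) = 3 + f + q (t(q, f) = (q + f) + 3 = (f + q) + 3 = 3 + f + q)
(99 + m(3 - 1*3))*t(10, -3) = (99 + 2*(3 - 1*3)/(13 + (3 - 1*3)))*(3 - 3 + 10) = (99 + 2*(3 - 3)/(13 + (3 - 3)))*10 = (99 + 2*0/(13 + 0))*10 = (99 + 2*0/13)*10 = (99 + 2*0*(1/13))*10 = (99 + 0)*10 = 99*10 = 990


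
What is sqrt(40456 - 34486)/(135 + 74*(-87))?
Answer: -sqrt(5970)/6303 ≈ -0.012259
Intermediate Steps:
sqrt(40456 - 34486)/(135 + 74*(-87)) = sqrt(5970)/(135 - 6438) = sqrt(5970)/(-6303) = sqrt(5970)*(-1/6303) = -sqrt(5970)/6303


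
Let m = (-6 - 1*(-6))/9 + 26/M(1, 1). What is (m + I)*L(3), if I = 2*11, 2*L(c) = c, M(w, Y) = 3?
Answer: 46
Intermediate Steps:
L(c) = c/2
I = 22
m = 26/3 (m = (-6 - 1*(-6))/9 + 26/3 = (-6 + 6)*(⅑) + 26*(⅓) = 0*(⅑) + 26/3 = 0 + 26/3 = 26/3 ≈ 8.6667)
(m + I)*L(3) = (26/3 + 22)*((½)*3) = (92/3)*(3/2) = 46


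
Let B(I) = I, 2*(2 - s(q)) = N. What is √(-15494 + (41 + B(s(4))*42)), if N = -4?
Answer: I*√15285 ≈ 123.63*I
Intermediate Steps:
s(q) = 4 (s(q) = 2 - ½*(-4) = 2 + 2 = 4)
√(-15494 + (41 + B(s(4))*42)) = √(-15494 + (41 + 4*42)) = √(-15494 + (41 + 168)) = √(-15494 + 209) = √(-15285) = I*√15285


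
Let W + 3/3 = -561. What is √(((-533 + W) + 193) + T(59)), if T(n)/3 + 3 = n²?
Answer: 2*√2383 ≈ 97.632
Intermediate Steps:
W = -562 (W = -1 - 561 = -562)
T(n) = -9 + 3*n²
√(((-533 + W) + 193) + T(59)) = √(((-533 - 562) + 193) + (-9 + 3*59²)) = √((-1095 + 193) + (-9 + 3*3481)) = √(-902 + (-9 + 10443)) = √(-902 + 10434) = √9532 = 2*√2383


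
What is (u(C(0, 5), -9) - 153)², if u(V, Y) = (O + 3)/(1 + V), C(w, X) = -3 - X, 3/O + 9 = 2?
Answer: 56475225/2401 ≈ 23522.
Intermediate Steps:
O = -3/7 (O = 3/(-9 + 2) = 3/(-7) = 3*(-⅐) = -3/7 ≈ -0.42857)
u(V, Y) = 18/(7*(1 + V)) (u(V, Y) = (-3/7 + 3)/(1 + V) = 18/(7*(1 + V)))
(u(C(0, 5), -9) - 153)² = (18/(7*(1 + (-3 - 1*5))) - 153)² = (18/(7*(1 + (-3 - 5))) - 153)² = (18/(7*(1 - 8)) - 153)² = ((18/7)/(-7) - 153)² = ((18/7)*(-⅐) - 153)² = (-18/49 - 153)² = (-7515/49)² = 56475225/2401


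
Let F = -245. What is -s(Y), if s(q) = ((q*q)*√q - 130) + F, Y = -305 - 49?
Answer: 375 - 125316*I*√354 ≈ 375.0 - 2.3578e+6*I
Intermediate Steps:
Y = -354
s(q) = -375 + q^(5/2) (s(q) = ((q*q)*√q - 130) - 245 = (q²*√q - 130) - 245 = (q^(5/2) - 130) - 245 = (-130 + q^(5/2)) - 245 = -375 + q^(5/2))
-s(Y) = -(-375 + (-354)^(5/2)) = -(-375 + 125316*I*√354) = 375 - 125316*I*√354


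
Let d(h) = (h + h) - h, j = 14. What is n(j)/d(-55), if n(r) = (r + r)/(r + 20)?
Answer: -14/935 ≈ -0.014973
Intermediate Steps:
d(h) = h (d(h) = 2*h - h = h)
n(r) = 2*r/(20 + r) (n(r) = (2*r)/(20 + r) = 2*r/(20 + r))
n(j)/d(-55) = (2*14/(20 + 14))/(-55) = (2*14/34)*(-1/55) = (2*14*(1/34))*(-1/55) = (14/17)*(-1/55) = -14/935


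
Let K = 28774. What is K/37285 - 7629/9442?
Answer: -12763157/352044970 ≈ -0.036254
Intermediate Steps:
K/37285 - 7629/9442 = 28774/37285 - 7629/9442 = -12763157/352044970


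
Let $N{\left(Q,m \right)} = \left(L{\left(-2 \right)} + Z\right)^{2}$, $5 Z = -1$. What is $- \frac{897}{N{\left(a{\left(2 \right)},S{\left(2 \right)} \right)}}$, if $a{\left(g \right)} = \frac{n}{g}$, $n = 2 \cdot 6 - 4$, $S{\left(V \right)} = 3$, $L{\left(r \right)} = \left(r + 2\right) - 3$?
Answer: $- \frac{22425}{256} \approx -87.598$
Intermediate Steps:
$L{\left(r \right)} = -1 + r$ ($L{\left(r \right)} = \left(2 + r\right) - 3 = -1 + r$)
$Z = - \frac{1}{5}$ ($Z = \frac{1}{5} \left(-1\right) = - \frac{1}{5} \approx -0.2$)
$n = 8$ ($n = 12 - 4 = 8$)
$a{\left(g \right)} = \frac{8}{g}$
$N{\left(Q,m \right)} = \frac{256}{25}$ ($N{\left(Q,m \right)} = \left(\left(-1 - 2\right) - \frac{1}{5}\right)^{2} = \left(-3 - \frac{1}{5}\right)^{2} = \left(- \frac{16}{5}\right)^{2} = \frac{256}{25}$)
$- \frac{897}{N{\left(a{\left(2 \right)},S{\left(2 \right)} \right)}} = - \frac{897}{\frac{256}{25}} = \left(-897\right) \frac{25}{256} = - \frac{22425}{256}$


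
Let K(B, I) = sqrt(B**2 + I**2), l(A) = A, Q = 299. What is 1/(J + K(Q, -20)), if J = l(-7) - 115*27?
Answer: -3112/9594743 - sqrt(89801)/9594743 ≈ -0.00035558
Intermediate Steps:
J = -3112 (J = -7 - 115*27 = -7 - 3105 = -3112)
1/(J + K(Q, -20)) = 1/(-3112 + sqrt(299**2 + (-20)**2)) = 1/(-3112 + sqrt(89401 + 400)) = 1/(-3112 + sqrt(89801))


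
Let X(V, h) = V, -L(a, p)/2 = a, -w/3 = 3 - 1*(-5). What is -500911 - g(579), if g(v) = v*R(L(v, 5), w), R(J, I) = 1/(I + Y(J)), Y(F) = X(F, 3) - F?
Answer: -4007095/8 ≈ -5.0089e+5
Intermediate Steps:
w = -24 (w = -3*(3 - 1*(-5)) = -3*(3 + 5) = -3*8 = -24)
L(a, p) = -2*a
Y(F) = 0 (Y(F) = F - F = 0)
R(J, I) = 1/I (R(J, I) = 1/(I + 0) = 1/I)
g(v) = -v/24 (g(v) = v/(-24) = v*(-1/24) = -v/24)
-500911 - g(579) = -500911 - (-1)*579/24 = -500911 - 1*(-193/8) = -500911 + 193/8 = -4007095/8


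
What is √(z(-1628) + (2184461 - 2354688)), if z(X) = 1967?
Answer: 2*I*√42065 ≈ 410.2*I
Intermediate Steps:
√(z(-1628) + (2184461 - 2354688)) = √(1967 + (2184461 - 2354688)) = √(1967 - 170227) = √(-168260) = 2*I*√42065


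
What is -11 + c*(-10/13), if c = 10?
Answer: -243/13 ≈ -18.692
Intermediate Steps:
-11 + c*(-10/13) = -11 + 10*(-10/13) = -11 - 100/13 = -243/13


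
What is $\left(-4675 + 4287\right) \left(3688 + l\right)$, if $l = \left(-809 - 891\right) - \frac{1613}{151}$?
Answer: $- \frac{115847100}{151} \approx -7.672 \cdot 10^{5}$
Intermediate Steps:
$l = - \frac{258313}{151}$ ($l = -1700 - 1613 \cdot \frac{1}{151} = -1700 - \frac{1613}{151} = - \frac{258313}{151} \approx -1710.7$)
$\left(-4675 + 4287\right) \left(3688 + l\right) = \left(-4675 + 4287\right) \left(3688 - \frac{258313}{151}\right) = \left(-388\right) \frac{298575}{151} = - \frac{115847100}{151}$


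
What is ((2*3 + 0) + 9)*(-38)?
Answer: -570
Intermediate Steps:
((2*3 + 0) + 9)*(-38) = ((6 + 0) + 9)*(-38) = (6 + 9)*(-38) = 15*(-38) = -570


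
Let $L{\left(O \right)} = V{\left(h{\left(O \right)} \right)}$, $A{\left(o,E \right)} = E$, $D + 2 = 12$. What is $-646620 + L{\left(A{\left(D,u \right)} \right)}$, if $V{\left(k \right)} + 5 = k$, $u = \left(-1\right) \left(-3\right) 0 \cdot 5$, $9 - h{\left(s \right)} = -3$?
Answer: $-646613$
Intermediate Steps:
$h{\left(s \right)} = 12$ ($h{\left(s \right)} = 9 - -3 = 9 + 3 = 12$)
$D = 10$ ($D = -2 + 12 = 10$)
$u = 0$ ($u = 3 \cdot 0 \cdot 5 = 0 \cdot 5 = 0$)
$V{\left(k \right)} = -5 + k$
$L{\left(O \right)} = 7$ ($L{\left(O \right)} = -5 + 12 = 7$)
$-646620 + L{\left(A{\left(D,u \right)} \right)} = -646620 + 7 = -646613$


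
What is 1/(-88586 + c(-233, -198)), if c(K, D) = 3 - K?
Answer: -1/88350 ≈ -1.1319e-5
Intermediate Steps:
1/(-88586 + c(-233, -198)) = 1/(-88586 + (3 - 1*(-233))) = 1/(-88586 + (3 + 233)) = 1/(-88586 + 236) = 1/(-88350) = -1/88350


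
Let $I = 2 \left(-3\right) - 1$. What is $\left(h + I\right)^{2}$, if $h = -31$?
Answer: $1444$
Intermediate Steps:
$I = -7$ ($I = -6 - 1 = -7$)
$\left(h + I\right)^{2} = \left(-31 - 7\right)^{2} = \left(-38\right)^{2} = 1444$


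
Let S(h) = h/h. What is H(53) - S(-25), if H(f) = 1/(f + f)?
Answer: -105/106 ≈ -0.99057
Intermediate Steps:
S(h) = 1
H(f) = 1/(2*f)
H(53) - S(-25) = (½)/53 - 1*1 = (½)*(1/53) - 1 = 1/106 - 1 = -105/106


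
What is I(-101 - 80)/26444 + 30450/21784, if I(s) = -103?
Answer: 7169429/5143358 ≈ 1.3939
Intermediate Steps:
I(-101 - 80)/26444 + 30450/21784 = -103/26444 + 30450/21784 = -103*1/26444 + 30450*(1/21784) = -103/26444 + 2175/1556 = 7169429/5143358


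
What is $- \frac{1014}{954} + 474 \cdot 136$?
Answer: $\frac{10249607}{159} \approx 64463.0$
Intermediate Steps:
$- \frac{1014}{954} + 474 \cdot 136 = \left(-1014\right) \frac{1}{954} + 64464 = - \frac{169}{159} + 64464 = \frac{10249607}{159}$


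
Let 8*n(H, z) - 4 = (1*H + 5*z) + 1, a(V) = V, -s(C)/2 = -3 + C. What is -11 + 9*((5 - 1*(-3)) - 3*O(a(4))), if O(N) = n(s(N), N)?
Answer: -133/8 ≈ -16.625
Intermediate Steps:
s(C) = 6 - 2*C (s(C) = -2*(-3 + C) = 6 - 2*C)
n(H, z) = 5/8 + H/8 + 5*z/8 (n(H, z) = ½ + ((1*H + 5*z) + 1)/8 = ½ + ((H + 5*z) + 1)/8 = ½ + (1 + H + 5*z)/8 = ½ + (⅛ + H/8 + 5*z/8) = 5/8 + H/8 + 5*z/8)
O(N) = 11/8 + 3*N/8 (O(N) = 5/8 + (6 - 2*N)/8 + 5*N/8 = 5/8 + (¾ - N/4) + 5*N/8 = 11/8 + 3*N/8)
-11 + 9*((5 - 1*(-3)) - 3*O(a(4))) = -11 + 9*((5 - 1*(-3)) - 3*(11/8 + (3/8)*4)) = -11 + 9*((5 + 3) - 3*(11/8 + 3/2)) = -11 + 9*(8 - 3*23/8) = -11 + 9*(8 - 69/8) = -11 + 9*(-5/8) = -11 - 45/8 = -133/8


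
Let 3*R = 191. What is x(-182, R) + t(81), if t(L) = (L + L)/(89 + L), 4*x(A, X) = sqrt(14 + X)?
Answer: 81/85 + sqrt(699)/12 ≈ 3.1562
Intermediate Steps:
R = 191/3 (R = (1/3)*191 = 191/3 ≈ 63.667)
x(A, X) = sqrt(14 + X)/4
t(L) = 2*L/(89 + L) (t(L) = (2*L)/(89 + L) = 2*L/(89 + L))
x(-182, R) + t(81) = sqrt(14 + 191/3)/4 + 2*81/(89 + 81) = sqrt(233/3)/4 + 2*81/170 = (sqrt(699)/3)/4 + 2*81*(1/170) = sqrt(699)/12 + 81/85 = 81/85 + sqrt(699)/12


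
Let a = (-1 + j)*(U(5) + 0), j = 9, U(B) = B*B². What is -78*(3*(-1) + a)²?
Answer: -77532702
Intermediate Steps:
U(B) = B³
a = 1000 (a = (-1 + 9)*(5³ + 0) = 8*(125 + 0) = 8*125 = 1000)
-78*(3*(-1) + a)² = -78*(3*(-1) + 1000)² = -78*(-3 + 1000)² = -78*997² = -78*994009 = -77532702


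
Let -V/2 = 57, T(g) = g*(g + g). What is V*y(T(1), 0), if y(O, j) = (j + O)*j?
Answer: 0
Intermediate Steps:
T(g) = 2*g**2 (T(g) = g*(2*g) = 2*g**2)
V = -114 (V = -2*57 = -114)
y(O, j) = j*(O + j) (y(O, j) = (O + j)*j = j*(O + j))
V*y(T(1), 0) = -0*(2*1**2 + 0) = -0*(2*1 + 0) = -0*(2 + 0) = -0*2 = -114*0 = 0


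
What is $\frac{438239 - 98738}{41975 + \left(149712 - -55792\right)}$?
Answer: $\frac{113167}{82493} \approx 1.3718$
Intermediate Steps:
$\frac{438239 - 98738}{41975 + \left(149712 - -55792\right)} = \frac{339501}{41975 + \left(149712 + 55792\right)} = \frac{339501}{41975 + 205504} = \frac{339501}{247479} = 339501 \cdot \frac{1}{247479} = \frac{113167}{82493}$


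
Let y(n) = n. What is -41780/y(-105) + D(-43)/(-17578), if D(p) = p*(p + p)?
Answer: 73402055/184569 ≈ 397.69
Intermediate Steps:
D(p) = 2*p² (D(p) = p*(2*p) = 2*p²)
-41780/y(-105) + D(-43)/(-17578) = -41780/(-105) + (2*(-43)²)/(-17578) = -41780*(-1/105) + (2*1849)*(-1/17578) = 8356/21 + 3698*(-1/17578) = 8356/21 - 1849/8789 = 73402055/184569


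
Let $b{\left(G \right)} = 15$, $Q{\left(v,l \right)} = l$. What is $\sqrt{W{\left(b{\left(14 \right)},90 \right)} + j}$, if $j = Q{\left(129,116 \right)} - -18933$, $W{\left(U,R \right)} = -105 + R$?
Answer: $\sqrt{19034} \approx 137.96$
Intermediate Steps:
$j = 19049$ ($j = 116 - -18933 = 116 + 18933 = 19049$)
$\sqrt{W{\left(b{\left(14 \right)},90 \right)} + j} = \sqrt{\left(-105 + 90\right) + 19049} = \sqrt{-15 + 19049} = \sqrt{19034}$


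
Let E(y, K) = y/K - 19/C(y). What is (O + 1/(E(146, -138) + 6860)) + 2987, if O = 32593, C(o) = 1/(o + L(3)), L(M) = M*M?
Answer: 9608806029/270062 ≈ 35580.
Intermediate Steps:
L(M) = M²
C(o) = 1/(9 + o) (C(o) = 1/(o + 3²) = 1/(o + 9) = 1/(9 + o))
E(y, K) = -171 - 19*y + y/K (E(y, K) = y/K - (171 + 19*y) = y/K - 19*(9 + y) = y/K + (-171 - 19*y) = -171 - 19*y + y/K)
(O + 1/(E(146, -138) + 6860)) + 2987 = (32593 + 1/((-171 - 19*146 + 146/(-138)) + 6860)) + 2987 = (32593 + 1/((-171 - 2774 + 146*(-1/138)) + 6860)) + 2987 = (32593 + 1/((-171 - 2774 - 73/69) + 6860)) + 2987 = (32593 + 1/(-203278/69 + 6860)) + 2987 = (32593 + 1/(270062/69)) + 2987 = (32593 + 69/270062) + 2987 = 8802130835/270062 + 2987 = 9608806029/270062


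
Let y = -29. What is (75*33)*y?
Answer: -71775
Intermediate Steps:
(75*33)*y = (75*33)*(-29) = 2475*(-29) = -71775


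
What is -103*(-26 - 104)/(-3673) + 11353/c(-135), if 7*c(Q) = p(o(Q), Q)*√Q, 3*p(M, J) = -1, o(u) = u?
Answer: -13390/3673 + 79471*I*√15/15 ≈ -3.6455 + 20519.0*I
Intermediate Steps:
p(M, J) = -⅓ (p(M, J) = (⅓)*(-1) = -⅓)
c(Q) = -√Q/21 (c(Q) = (-√Q/3)/7 = -√Q/21)
-103*(-26 - 104)/(-3673) + 11353/c(-135) = -103*(-26 - 104)/(-3673) + 11353/((-I*√15/7)) = -103*(-130)*(-1/3673) + 11353/((-I*√15/7)) = 13390*(-1/3673) + 11353/((-I*√15/7)) = -13390/3673 + 11353*(7*I*√15/15) = -13390/3673 + 79471*I*√15/15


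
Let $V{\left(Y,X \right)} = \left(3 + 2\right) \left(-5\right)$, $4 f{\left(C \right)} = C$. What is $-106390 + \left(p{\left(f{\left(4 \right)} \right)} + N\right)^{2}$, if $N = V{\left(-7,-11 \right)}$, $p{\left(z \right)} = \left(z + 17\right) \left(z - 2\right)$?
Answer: $-104541$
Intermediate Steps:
$f{\left(C \right)} = \frac{C}{4}$
$p{\left(z \right)} = \left(-2 + z\right) \left(17 + z\right)$ ($p{\left(z \right)} = \left(17 + z\right) \left(-2 + z\right) = \left(-2 + z\right) \left(17 + z\right)$)
$V{\left(Y,X \right)} = -25$ ($V{\left(Y,X \right)} = 5 \left(-5\right) = -25$)
$N = -25$
$-106390 + \left(p{\left(f{\left(4 \right)} \right)} + N\right)^{2} = -106390 + \left(\left(-34 + \left(\frac{1}{4} \cdot 4\right)^{2} + 15 \cdot \frac{1}{4} \cdot 4\right) - 25\right)^{2} = -106390 + \left(\left(-34 + 1^{2} + 15 \cdot 1\right) - 25\right)^{2} = -106390 + \left(\left(-34 + 1 + 15\right) - 25\right)^{2} = -106390 + \left(-18 - 25\right)^{2} = -106390 + \left(-43\right)^{2} = -106390 + 1849 = -104541$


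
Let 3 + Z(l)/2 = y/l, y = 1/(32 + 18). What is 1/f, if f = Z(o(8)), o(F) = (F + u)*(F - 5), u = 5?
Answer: -975/5849 ≈ -0.16670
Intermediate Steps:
o(F) = (-5 + F)*(5 + F) (o(F) = (F + 5)*(F - 5) = (5 + F)*(-5 + F) = (-5 + F)*(5 + F))
y = 1/50 ≈ 0.020000
Z(l) = -6 + 1/(25*l) (Z(l) = -6 + 2*(1/(50*l)) = -6 + 1/(25*l))
f = -5849/975 (f = -6 + 1/(25*(-25 + 8²)) = -6 + 1/(25*(-25 + 64)) = -6 + (1/25)/39 = -6 + (1/25)*(1/39) = -6 + 1/975 = -5849/975 ≈ -5.9990)
1/f = 1/(-5849/975) = -975/5849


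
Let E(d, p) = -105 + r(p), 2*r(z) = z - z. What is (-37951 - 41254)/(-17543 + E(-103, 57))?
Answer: 79205/17648 ≈ 4.4880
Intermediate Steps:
r(z) = 0 (r(z) = (z - z)/2 = (1/2)*0 = 0)
E(d, p) = -105 (E(d, p) = -105 + 0 = -105)
(-37951 - 41254)/(-17543 + E(-103, 57)) = (-37951 - 41254)/(-17543 - 105) = -79205/(-17648) = -79205*(-1/17648) = 79205/17648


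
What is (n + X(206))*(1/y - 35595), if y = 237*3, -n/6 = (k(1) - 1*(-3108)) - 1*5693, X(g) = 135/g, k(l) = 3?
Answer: -13461715570238/24411 ≈ -5.5146e+8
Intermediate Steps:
n = 15492 (n = -6*((3 - 1*(-3108)) - 1*5693) = -6*((3 + 3108) - 5693) = -6*(3111 - 5693) = -6*(-2582) = 15492)
y = 711
(n + X(206))*(1/y - 35595) = (15492 + 135/206)*(1/711 - 35595) = (15492 + 135*(1/206))*(1/711 - 35595) = (15492 + 135/206)*(-25308044/711) = (3191487/206)*(-25308044/711) = -13461715570238/24411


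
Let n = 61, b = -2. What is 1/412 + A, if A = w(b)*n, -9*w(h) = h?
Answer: 50273/3708 ≈ 13.558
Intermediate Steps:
w(h) = -h/9
A = 122/9 (A = -⅑*(-2)*61 = (2/9)*61 = 122/9 ≈ 13.556)
1/412 + A = 1/412 + 122/9 = 50273/3708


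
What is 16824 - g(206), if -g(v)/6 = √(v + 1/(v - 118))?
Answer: 16824 + 3*√398838/22 ≈ 16910.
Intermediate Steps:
g(v) = -6*√(v + 1/(-118 + v)) (g(v) = -6*√(v + 1/(v - 118)) = -6*√(v + 1/(-118 + v)))
16824 - g(206) = 16824 - (-6)*√((1 + 206*(-118 + 206))/(-118 + 206)) = 16824 - (-6)*√((1 + 206*88)/88) = 16824 - (-6)*√((1 + 18128)/88) = 16824 - (-6)*√((1/88)*18129) = 16824 - (-6)*√(18129/88) = 16824 - (-6)*√398838/44 = 16824 - (-3)*√398838/22 = 16824 + 3*√398838/22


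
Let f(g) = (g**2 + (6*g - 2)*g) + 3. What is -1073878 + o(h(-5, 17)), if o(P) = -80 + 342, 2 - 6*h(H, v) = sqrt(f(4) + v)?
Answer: -1073616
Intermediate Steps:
f(g) = 3 + g**2 + g*(-2 + 6*g) (f(g) = (g**2 + (-2 + 6*g)*g) + 3 = (g**2 + g*(-2 + 6*g)) + 3 = 3 + g**2 + g*(-2 + 6*g))
h(H, v) = 1/3 - sqrt(107 + v)/6 (h(H, v) = 1/3 - sqrt((3 - 2*4 + 7*4**2) + v)/6 = 1/3 - sqrt((3 - 8 + 7*16) + v)/6 = 1/3 - sqrt((3 - 8 + 112) + v)/6 = 1/3 - sqrt(107 + v)/6)
o(P) = 262
-1073878 + o(h(-5, 17)) = -1073878 + 262 = -1073616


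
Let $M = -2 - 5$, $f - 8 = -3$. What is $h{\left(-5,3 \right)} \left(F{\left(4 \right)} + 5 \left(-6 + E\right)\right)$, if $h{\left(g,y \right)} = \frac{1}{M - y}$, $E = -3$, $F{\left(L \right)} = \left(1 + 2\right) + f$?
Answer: $\frac{37}{10} \approx 3.7$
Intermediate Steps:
$f = 5$ ($f = 8 - 3 = 5$)
$M = -7$ ($M = -2 - 5 = -7$)
$F{\left(L \right)} = 8$ ($F{\left(L \right)} = \left(1 + 2\right) + 5 = 3 + 5 = 8$)
$h{\left(g,y \right)} = \frac{1}{-7 - y}$
$h{\left(-5,3 \right)} \left(F{\left(4 \right)} + 5 \left(-6 + E\right)\right) = - \frac{1}{7 + 3} \left(8 + 5 \left(-6 - 3\right)\right) = - \frac{1}{10} \left(8 + 5 \left(-9\right)\right) = \left(-1\right) \frac{1}{10} \left(8 - 45\right) = \left(- \frac{1}{10}\right) \left(-37\right) = \frac{37}{10}$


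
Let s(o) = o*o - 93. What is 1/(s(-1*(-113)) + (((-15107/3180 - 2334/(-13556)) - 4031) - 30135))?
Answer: -10777020/231647501893 ≈ -4.6523e-5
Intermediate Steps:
s(o) = -93 + o² (s(o) = o² - 93 = -93 + o²)
1/(s(-1*(-113)) + (((-15107/3180 - 2334/(-13556)) - 4031) - 30135)) = 1/((-93 + (-1*(-113))²) + (((-15107/3180 - 2334/(-13556)) - 4031) - 30135)) = 1/((-93 + 113²) + (((-15107*1/3180 - 2334*(-1/13556)) - 4031) - 30135)) = 1/((-93 + 12769) + (((-15107/3180 + 1167/6778) - 4031) - 30135)) = 1/(12676 + ((-49342093/10777020 - 4031) - 30135)) = 1/(12676 + (-43491509713/10777020 - 30135)) = 1/(12676 - 368257007413/10777020) = 1/(-231647501893/10777020) = -10777020/231647501893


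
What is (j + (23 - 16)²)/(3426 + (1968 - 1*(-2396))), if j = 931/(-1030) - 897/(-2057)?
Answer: 102825633/16504750900 ≈ 0.0062301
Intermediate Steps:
j = -991157/2118710 (j = 931*(-1/1030) - 897*(-1/2057) = -931/1030 + 897/2057 = -991157/2118710 ≈ -0.46781)
(j + (23 - 16)²)/(3426 + (1968 - 1*(-2396))) = (-991157/2118710 + (23 - 16)²)/(3426 + (1968 - 1*(-2396))) = (-991157/2118710 + 7²)/(3426 + (1968 + 2396)) = (-991157/2118710 + 49)/(3426 + 4364) = (102825633/2118710)/7790 = (102825633/2118710)*(1/7790) = 102825633/16504750900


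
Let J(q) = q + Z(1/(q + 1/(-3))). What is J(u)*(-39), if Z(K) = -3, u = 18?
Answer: -585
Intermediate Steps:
J(q) = -3 + q (J(q) = q - 3 = -3 + q)
J(u)*(-39) = (-3 + 18)*(-39) = 15*(-39) = -585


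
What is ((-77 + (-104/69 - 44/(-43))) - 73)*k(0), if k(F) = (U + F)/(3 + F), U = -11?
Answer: 4911346/8901 ≈ 551.77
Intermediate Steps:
k(F) = (-11 + F)/(3 + F)
((-77 + (-104/69 - 44/(-43))) - 73)*k(0) = ((-77 + (-104/69 - 44/(-43))) - 73)*((-11 + 0)/(3 + 0)) = ((-77 + (-104*1/69 - 44*(-1/43))) - 73)*(-11/3) = ((-77 + (-104/69 + 44/43)) - 73)*((⅓)*(-11)) = ((-77 - 1436/2967) - 73)*(-11/3) = (-229895/2967 - 73)*(-11/3) = -446486/2967*(-11/3) = 4911346/8901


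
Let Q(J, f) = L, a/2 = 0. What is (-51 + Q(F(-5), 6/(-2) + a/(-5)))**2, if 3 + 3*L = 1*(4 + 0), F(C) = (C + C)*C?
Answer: 23104/9 ≈ 2567.1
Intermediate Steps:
a = 0 (a = 2*0 = 0)
F(C) = 2*C**2 (F(C) = (2*C)*C = 2*C**2)
L = 1/3 (L = -1 + (1*(4 + 0))/3 = -1 + (1*4)/3 = -1 + (1/3)*4 = -1 + 4/3 = 1/3 ≈ 0.33333)
Q(J, f) = 1/3
(-51 + Q(F(-5), 6/(-2) + a/(-5)))**2 = (-51 + 1/3)**2 = (-152/3)**2 = 23104/9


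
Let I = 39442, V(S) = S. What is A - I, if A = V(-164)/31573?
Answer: -1245302430/31573 ≈ -39442.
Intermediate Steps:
A = -164/31573 ≈ -0.0051943
A - I = -164/31573 - 1*39442 = -164/31573 - 39442 = -1245302430/31573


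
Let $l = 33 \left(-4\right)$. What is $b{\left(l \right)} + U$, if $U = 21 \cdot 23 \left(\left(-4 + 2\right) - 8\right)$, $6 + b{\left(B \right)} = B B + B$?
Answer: $12456$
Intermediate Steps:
$l = -132$
$b{\left(B \right)} = -6 + B + B^{2}$ ($b{\left(B \right)} = -6 + \left(B B + B\right) = -6 + \left(B^{2} + B\right) = -6 + \left(B + B^{2}\right) = -6 + B + B^{2}$)
$U = -4830$ ($U = 483 \left(-2 - 8\right) = 483 \left(-10\right) = -4830$)
$b{\left(l \right)} + U = \left(-6 - 132 + \left(-132\right)^{2}\right) - 4830 = \left(-6 - 132 + 17424\right) - 4830 = 17286 - 4830 = 12456$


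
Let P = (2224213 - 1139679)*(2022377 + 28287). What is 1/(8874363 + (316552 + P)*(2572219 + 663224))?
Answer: 1/7195674239678132067 ≈ 1.3897e-19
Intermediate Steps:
P = 2224014830576 (P = 1084534*2050664 = 2224014830576)
1/(8874363 + (316552 + P)*(2572219 + 663224)) = 1/(8874363 + (316552 + 2224014830576)*(2572219 + 663224)) = 1/(8874363 + 2224015147128*3235443) = 1/(8874363 + 7195674239669257704) = 1/7195674239678132067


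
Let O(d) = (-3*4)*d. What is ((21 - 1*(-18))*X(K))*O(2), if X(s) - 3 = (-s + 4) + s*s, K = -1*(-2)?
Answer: -8424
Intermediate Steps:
O(d) = -12*d
K = 2
X(s) = 7 + s**2 - s (X(s) = 3 + ((-s + 4) + s*s) = 3 + ((4 - s) + s**2) = 3 + (4 + s**2 - s) = 7 + s**2 - s)
((21 - 1*(-18))*X(K))*O(2) = ((21 - 1*(-18))*(7 + 2**2 - 1*2))*(-12*2) = ((21 + 18)*(7 + 4 - 2))*(-24) = (39*9)*(-24) = 351*(-24) = -8424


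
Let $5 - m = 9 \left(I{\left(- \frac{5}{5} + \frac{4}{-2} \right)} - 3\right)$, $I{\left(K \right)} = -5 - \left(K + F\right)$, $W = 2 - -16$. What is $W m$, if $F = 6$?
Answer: $1872$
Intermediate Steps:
$W = 18$ ($W = 2 + 16 = 18$)
$I{\left(K \right)} = -11 - K$ ($I{\left(K \right)} = -5 - \left(K + 6\right) = -5 - \left(6 + K\right) = -11 - K$)
$m = 104$ ($m = 5 - 9 \left(\left(-11 - \left(- \frac{5}{5} + \frac{4}{-2}\right)\right) - 3\right) = 5 - 9 \left(\left(-11 - \left(\left(-5\right) \frac{1}{5} + 4 \left(- \frac{1}{2}\right)\right)\right) - 3\right) = 5 - 9 \left(\left(-11 - \left(-1 - 2\right)\right) - 3\right) = 5 - 9 \left(\left(-11 - -3\right) - 3\right) = 5 - 9 \left(\left(-11 + 3\right) - 3\right) = 5 - 9 \left(-8 - 3\right) = 5 - 9 \left(-11\right) = 5 - -99 = 5 + 99 = 104$)
$W m = 18 \cdot 104 = 1872$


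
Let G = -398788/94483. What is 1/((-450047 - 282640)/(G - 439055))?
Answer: 13827877451/23075488607 ≈ 0.59925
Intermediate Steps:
G = -398788/94483 (G = -398788*1/94483 = -398788/94483 ≈ -4.2207)
1/((-450047 - 282640)/(G - 439055)) = 1/((-450047 - 282640)/(-398788/94483 - 439055)) = 1/(-732687/(-41483632353/94483)) = 1/(-732687*(-94483/41483632353)) = 1/(23075488607/13827877451) = 13827877451/23075488607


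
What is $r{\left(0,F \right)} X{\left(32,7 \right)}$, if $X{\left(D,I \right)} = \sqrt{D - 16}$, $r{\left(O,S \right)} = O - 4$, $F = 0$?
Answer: $-16$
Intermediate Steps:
$r{\left(O,S \right)} = -4 + O$
$X{\left(D,I \right)} = \sqrt{-16 + D}$
$r{\left(0,F \right)} X{\left(32,7 \right)} = \left(-4 + 0\right) \sqrt{-16 + 32} = - 4 \sqrt{16} = \left(-4\right) 4 = -16$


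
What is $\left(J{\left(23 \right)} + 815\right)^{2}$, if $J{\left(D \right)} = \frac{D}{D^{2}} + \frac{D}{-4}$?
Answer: $\frac{5543547025}{8464} \approx 6.5496 \cdot 10^{5}$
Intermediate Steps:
$J{\left(D \right)} = \frac{1}{D} - \frac{D}{4}$ ($J{\left(D \right)} = \frac{D}{D^{2}} + D \left(- \frac{1}{4}\right) = \frac{1}{D} - \frac{D}{4}$)
$\left(J{\left(23 \right)} + 815\right)^{2} = \left(\left(\frac{1}{23} - \frac{23}{4}\right) + 815\right)^{2} = \left(- \frac{525}{92} + 815\right)^{2} = \left(\frac{74455}{92}\right)^{2} = \frac{5543547025}{8464}$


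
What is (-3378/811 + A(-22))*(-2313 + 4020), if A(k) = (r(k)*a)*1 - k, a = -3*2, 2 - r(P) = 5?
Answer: 49608834/811 ≈ 61170.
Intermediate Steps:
r(P) = -3 (r(P) = 2 - 1*5 = 2 - 5 = -3)
a = -6
A(k) = 18 - k (A(k) = -3*(-6)*1 - k = 18*1 - k = 18 - k)
(-3378/811 + A(-22))*(-2313 + 4020) = (-3378/811 + (18 - 1*(-22)))*(-2313 + 4020) = (-3378*1/811 + (18 + 22))*1707 = (-3378/811 + 40)*1707 = (29062/811)*1707 = 49608834/811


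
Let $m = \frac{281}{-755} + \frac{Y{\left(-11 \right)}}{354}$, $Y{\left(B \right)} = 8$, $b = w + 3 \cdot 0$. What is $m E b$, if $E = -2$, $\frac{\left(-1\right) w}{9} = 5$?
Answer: $- \frac{280302}{8909} \approx -31.463$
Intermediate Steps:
$w = -45$ ($w = \left(-9\right) 5 = -45$)
$b = -45$ ($b = -45 + 3 \cdot 0 = -45 + 0 = -45$)
$m = - \frac{46717}{133635}$ ($m = \frac{281}{-755} + \frac{8}{354} = 281 \left(- \frac{1}{755}\right) + 8 \cdot \frac{1}{354} = - \frac{281}{755} + \frac{4}{177} = - \frac{46717}{133635} \approx -0.34959$)
$m E b = - \frac{46717 \left(\left(-2\right) \left(-45\right)\right)}{133635} = \left(- \frac{46717}{133635}\right) 90 = - \frac{280302}{8909}$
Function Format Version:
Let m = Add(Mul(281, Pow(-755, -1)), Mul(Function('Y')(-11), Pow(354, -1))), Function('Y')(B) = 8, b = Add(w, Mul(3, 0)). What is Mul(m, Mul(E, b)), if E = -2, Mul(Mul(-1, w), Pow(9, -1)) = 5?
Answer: Rational(-280302, 8909) ≈ -31.463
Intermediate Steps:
w = -45 (w = Mul(-9, 5) = -45)
b = -45 (b = Add(-45, Mul(3, 0)) = Add(-45, 0) = -45)
m = Rational(-46717, 133635) (m = Add(Mul(281, Pow(-755, -1)), Mul(8, Pow(354, -1))) = Add(Mul(281, Rational(-1, 755)), Mul(8, Rational(1, 354))) = Add(Rational(-281, 755), Rational(4, 177)) = Rational(-46717, 133635) ≈ -0.34959)
Mul(m, Mul(E, b)) = Mul(Rational(-46717, 133635), Mul(-2, -45)) = Mul(Rational(-46717, 133635), 90) = Rational(-280302, 8909)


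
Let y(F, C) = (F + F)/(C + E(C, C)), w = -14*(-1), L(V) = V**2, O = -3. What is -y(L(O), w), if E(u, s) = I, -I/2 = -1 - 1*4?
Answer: -3/4 ≈ -0.75000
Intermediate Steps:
I = 10 (I = -2*(-1 - 1*4) = -2*(-1 - 4) = -2*(-5) = 10)
E(u, s) = 10
w = 14
y(F, C) = 2*F/(10 + C) (y(F, C) = (F + F)/(C + 10) = (2*F)/(10 + C) = 2*F/(10 + C))
-y(L(O), w) = -2*(-3)**2/(10 + 14) = -2*9/24 = -1*3/4 = -3/4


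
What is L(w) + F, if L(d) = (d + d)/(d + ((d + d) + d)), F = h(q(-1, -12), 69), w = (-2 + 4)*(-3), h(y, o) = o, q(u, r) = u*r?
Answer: 139/2 ≈ 69.500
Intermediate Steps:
q(u, r) = r*u
w = -6 (w = 2*(-3) = -6)
F = 69
L(d) = ½ (L(d) = (2*d)/(d + (2*d + d)) = (2*d)/(d + 3*d) = (2*d)/((4*d)) = (2*d)*(1/(4*d)) = ½)
L(w) + F = ½ + 69 = 139/2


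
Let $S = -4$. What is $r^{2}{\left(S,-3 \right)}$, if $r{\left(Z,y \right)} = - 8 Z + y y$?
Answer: $1681$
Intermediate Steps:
$r{\left(Z,y \right)} = y^{2} - 8 Z$ ($r{\left(Z,y \right)} = - 8 Z + y^{2} = y^{2} - 8 Z$)
$r^{2}{\left(S,-3 \right)} = \left(\left(-3\right)^{2} - -32\right)^{2} = \left(9 + 32\right)^{2} = 41^{2} = 1681$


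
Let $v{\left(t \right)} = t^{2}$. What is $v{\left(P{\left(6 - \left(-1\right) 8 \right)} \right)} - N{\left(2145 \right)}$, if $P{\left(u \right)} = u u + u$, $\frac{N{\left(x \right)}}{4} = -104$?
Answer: $44516$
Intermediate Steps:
$N{\left(x \right)} = -416$ ($N{\left(x \right)} = 4 \left(-104\right) = -416$)
$P{\left(u \right)} = u + u^{2}$ ($P{\left(u \right)} = u^{2} + u = u + u^{2}$)
$v{\left(P{\left(6 - \left(-1\right) 8 \right)} \right)} - N{\left(2145 \right)} = \left(\left(6 - \left(-1\right) 8\right) \left(1 - \left(-6 - 8\right)\right)\right)^{2} - -416 = \left(\left(6 - -8\right) \left(1 + \left(6 - -8\right)\right)\right)^{2} + 416 = \left(\left(6 + 8\right) \left(1 + \left(6 + 8\right)\right)\right)^{2} + 416 = \left(14 \left(1 + 14\right)\right)^{2} + 416 = \left(14 \cdot 15\right)^{2} + 416 = 210^{2} + 416 = 44100 + 416 = 44516$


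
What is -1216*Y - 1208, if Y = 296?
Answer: -361144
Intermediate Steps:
-1216*Y - 1208 = -1216*296 - 1208 = -359936 - 1208 = -361144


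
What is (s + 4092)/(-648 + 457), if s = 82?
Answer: -4174/191 ≈ -21.853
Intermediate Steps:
(s + 4092)/(-648 + 457) = (82 + 4092)/(-648 + 457) = 4174/(-191) = 4174*(-1/191) = -4174/191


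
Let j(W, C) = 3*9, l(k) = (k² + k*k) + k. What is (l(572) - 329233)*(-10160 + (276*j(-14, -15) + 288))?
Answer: -788210940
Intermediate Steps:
l(k) = k + 2*k² (l(k) = (k² + k²) + k = 2*k² + k = k + 2*k²)
j(W, C) = 27
(l(572) - 329233)*(-10160 + (276*j(-14, -15) + 288)) = (572*(1 + 2*572) - 329233)*(-10160 + (276*27 + 288)) = (572*(1 + 1144) - 329233)*(-10160 + (7452 + 288)) = (572*1145 - 329233)*(-10160 + 7740) = (654940 - 329233)*(-2420) = 325707*(-2420) = -788210940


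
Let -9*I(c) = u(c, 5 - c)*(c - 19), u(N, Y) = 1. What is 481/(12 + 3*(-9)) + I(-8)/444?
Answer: -71173/2220 ≈ -32.060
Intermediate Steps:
I(c) = 19/9 - c/9 (I(c) = -(c - 19)/9 = -(-19 + c)/9 = 19/9 - c/9)
481/(12 + 3*(-9)) + I(-8)/444 = 481/(12 + 3*(-9)) + (19/9 - ⅑*(-8))/444 = 481/(12 - 27) + (19/9 + 8/9)*(1/444) = 481/(-15) + 3*(1/444) = 481*(-1/15) + 1/148 = -481/15 + 1/148 = -71173/2220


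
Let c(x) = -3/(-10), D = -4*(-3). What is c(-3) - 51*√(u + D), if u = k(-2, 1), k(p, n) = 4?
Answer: -2037/10 ≈ -203.70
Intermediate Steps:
D = 12
c(x) = 3/10 (c(x) = -3*(-⅒) = 3/10)
u = 4
c(-3) - 51*√(u + D) = 3/10 - 51*√(4 + 12) = 3/10 - 51*√16 = 3/10 - 51*4 = 3/10 - 204 = -2037/10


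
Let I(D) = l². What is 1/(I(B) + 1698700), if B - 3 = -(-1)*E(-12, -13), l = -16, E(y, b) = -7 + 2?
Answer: 1/1698956 ≈ 5.8860e-7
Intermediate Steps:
E(y, b) = -5
B = -2 (B = 3 - (-1)*(-5) = 3 - 1*5 = 3 - 5 = -2)
I(D) = 256 (I(D) = (-16)² = 256)
1/(I(B) + 1698700) = 1/(256 + 1698700) = 1/1698956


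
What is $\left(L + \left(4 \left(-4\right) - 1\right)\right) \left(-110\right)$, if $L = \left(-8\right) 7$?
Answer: $8030$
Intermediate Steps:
$L = -56$
$\left(L + \left(4 \left(-4\right) - 1\right)\right) \left(-110\right) = \left(-56 + \left(4 \left(-4\right) - 1\right)\right) \left(-110\right) = \left(-56 - 17\right) \left(-110\right) = \left(-73\right) \left(-110\right) = 8030$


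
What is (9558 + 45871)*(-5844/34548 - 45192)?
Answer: -7211770466395/2879 ≈ -2.5050e+9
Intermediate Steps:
(9558 + 45871)*(-5844/34548 - 45192) = 55429*(-5844*1/34548 - 45192) = 55429*(-487/2879 - 45192) = 55429*(-130108255/2879) = -7211770466395/2879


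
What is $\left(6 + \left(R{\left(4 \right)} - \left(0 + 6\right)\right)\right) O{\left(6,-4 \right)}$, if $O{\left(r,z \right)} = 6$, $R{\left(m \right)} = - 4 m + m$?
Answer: $-72$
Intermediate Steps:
$R{\left(m \right)} = - 3 m$
$\left(6 + \left(R{\left(4 \right)} - \left(0 + 6\right)\right)\right) O{\left(6,-4 \right)} = \left(6 - 18\right) 6 = \left(-12\right) 6 = -72$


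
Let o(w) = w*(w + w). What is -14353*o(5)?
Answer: -717650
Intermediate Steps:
o(w) = 2*w² (o(w) = w*(2*w) = 2*w²)
-14353*o(5) = -28706*5² = -28706*25 = -14353*50 = -717650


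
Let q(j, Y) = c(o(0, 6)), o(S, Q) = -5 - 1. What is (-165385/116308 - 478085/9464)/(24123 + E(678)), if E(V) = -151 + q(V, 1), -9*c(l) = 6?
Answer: -42877735365/19789634529392 ≈ -0.0021667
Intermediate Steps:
o(S, Q) = -6
c(l) = -2/3 (c(l) = -1/9*6 = -2/3)
q(j, Y) = -2/3
E(V) = -455/3 (E(V) = -151 - 2/3 = -455/3)
(-165385/116308 - 478085/9464)/(24123 + E(678)) = (-165385/116308 - 478085/9464)/(24123 - 455/3) = (-165385*1/116308 - 478085*1/9464)/(71914/3) = (-165385/116308 - 478085/9464)*(3/71914) = -14292578455/275184728*3/71914 = -42877735365/19789634529392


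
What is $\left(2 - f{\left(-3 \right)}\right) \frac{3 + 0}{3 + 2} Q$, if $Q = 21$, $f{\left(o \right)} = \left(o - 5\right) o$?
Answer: $- \frac{1386}{5} \approx -277.2$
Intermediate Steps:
$f{\left(o \right)} = o \left(-5 + o\right)$ ($f{\left(o \right)} = \left(-5 + o\right) o = o \left(-5 + o\right)$)
$\left(2 - f{\left(-3 \right)}\right) \frac{3 + 0}{3 + 2} Q = \left(2 - - 3 \left(-5 - 3\right)\right) \frac{3 + 0}{3 + 2} \cdot 21 = \left(2 - \left(-3\right) \left(-8\right)\right) \frac{3}{5} \cdot 21 = \left(2 - 24\right) 3 \cdot \frac{1}{5} \cdot 21 = \left(2 - 24\right) \frac{3}{5} \cdot 21 = \left(-22\right) \frac{3}{5} \cdot 21 = \left(- \frac{66}{5}\right) 21 = - \frac{1386}{5}$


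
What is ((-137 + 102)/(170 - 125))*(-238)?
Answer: 1666/9 ≈ 185.11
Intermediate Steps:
((-137 + 102)/(170 - 125))*(-238) = -35/45*(-238) = -35*1/45*(-238) = -7/9*(-238) = 1666/9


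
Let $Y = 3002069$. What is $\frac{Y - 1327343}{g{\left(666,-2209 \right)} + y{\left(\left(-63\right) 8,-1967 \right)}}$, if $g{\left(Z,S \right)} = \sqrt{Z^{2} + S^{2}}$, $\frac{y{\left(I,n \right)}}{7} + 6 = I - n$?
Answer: $\frac{2846755079}{16449394} - \frac{279121 \sqrt{5323237}}{16449394} \approx 133.91$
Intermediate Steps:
$y{\left(I,n \right)} = -42 - 7 n + 7 I$ ($y{\left(I,n \right)} = -42 + 7 \left(I - n\right) = -42 + \left(- 7 n + 7 I\right) = -42 - 7 n + 7 I$)
$g{\left(Z,S \right)} = \sqrt{S^{2} + Z^{2}}$
$\frac{Y - 1327343}{g{\left(666,-2209 \right)} + y{\left(\left(-63\right) 8,-1967 \right)}} = \frac{3002069 - 1327343}{\sqrt{\left(-2209\right)^{2} + 666^{2}} - \left(-13727 - \left(-441\right) 8\right)} = \frac{1674726}{\sqrt{4879681 + 443556} + \left(-42 + 13769 + 7 \left(-504\right)\right)} = \frac{1674726}{\sqrt{5323237} - -10199} = \frac{1674726}{\sqrt{5323237} + 10199} = \frac{1674726}{10199 + \sqrt{5323237}}$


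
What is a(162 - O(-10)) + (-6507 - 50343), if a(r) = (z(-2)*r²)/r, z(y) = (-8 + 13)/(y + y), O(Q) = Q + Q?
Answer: -114155/2 ≈ -57078.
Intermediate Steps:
O(Q) = 2*Q
z(y) = 5/(2*y) (z(y) = 5/((2*y)) = 5*(1/(2*y)) = 5/(2*y))
a(r) = -5*r/4 (a(r) = (((5/2)/(-2))*r²)/r = (((5/2)*(-½))*r²)/r = (-5*r²/4)/r = -5*r/4)
a(162 - O(-10)) + (-6507 - 50343) = -5*(162 - 2*(-10))/4 + (-6507 - 50343) = -5*(162 - 1*(-20))/4 - 56850 = -5*(162 + 20)/4 - 56850 = -5/4*182 - 56850 = -455/2 - 56850 = -114155/2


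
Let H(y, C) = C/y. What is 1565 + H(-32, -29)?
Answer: 50109/32 ≈ 1565.9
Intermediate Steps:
1565 + H(-32, -29) = 1565 - 29/(-32) = 1565 - 29*(-1/32) = 1565 + 29/32 = 50109/32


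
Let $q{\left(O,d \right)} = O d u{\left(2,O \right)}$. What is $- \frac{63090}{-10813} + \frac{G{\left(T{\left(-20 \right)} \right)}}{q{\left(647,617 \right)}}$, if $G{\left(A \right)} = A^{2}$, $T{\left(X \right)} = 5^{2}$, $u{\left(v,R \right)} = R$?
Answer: $\frac{16295002554895}{2792800595189} \approx 5.8346$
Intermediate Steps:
$T{\left(X \right)} = 25$
$q{\left(O,d \right)} = d O^{2}$ ($q{\left(O,d \right)} = O d O = d O^{2}$)
$- \frac{63090}{-10813} + \frac{G{\left(T{\left(-20 \right)} \right)}}{q{\left(647,617 \right)}} = - \frac{63090}{-10813} + \frac{25^{2}}{617 \cdot 647^{2}} = \left(-63090\right) \left(- \frac{1}{10813}\right) + \frac{625}{617 \cdot 418609} = \frac{63090}{10813} + \frac{625}{258281753} = \frac{16295002554895}{2792800595189}$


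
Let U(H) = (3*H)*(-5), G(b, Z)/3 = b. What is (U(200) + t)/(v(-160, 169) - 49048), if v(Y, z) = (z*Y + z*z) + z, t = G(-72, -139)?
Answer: 536/7893 ≈ 0.067908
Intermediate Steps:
G(b, Z) = 3*b
U(H) = -15*H
t = -216 (t = 3*(-72) = -216)
v(Y, z) = z + z² + Y*z (v(Y, z) = (Y*z + z²) + z = (z² + Y*z) + z = z + z² + Y*z)
(U(200) + t)/(v(-160, 169) - 49048) = (-15*200 - 216)/(169*(1 - 160 + 169) - 49048) = (-3000 - 216)/(169*10 - 49048) = -3216/(1690 - 49048) = -3216/(-47358) = -3216*(-1/47358) = 536/7893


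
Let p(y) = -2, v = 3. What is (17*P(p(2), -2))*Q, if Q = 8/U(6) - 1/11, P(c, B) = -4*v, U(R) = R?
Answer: -2788/11 ≈ -253.45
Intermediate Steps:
P(c, B) = -12 (P(c, B) = -4*3 = -12)
Q = 41/33 (Q = 8/6 - 1/11 = 8*(⅙) - 1*1/11 = 4/3 - 1/11 = 41/33 ≈ 1.2424)
(17*P(p(2), -2))*Q = (17*(-12))*(41/33) = -204*41/33 = -2788/11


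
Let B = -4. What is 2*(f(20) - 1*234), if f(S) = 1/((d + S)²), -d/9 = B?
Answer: -733823/1568 ≈ -468.00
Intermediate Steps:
d = 36 (d = -9*(-4) = 36)
f(S) = (36 + S)⁻² (f(S) = 1/((36 + S)²) = (36 + S)⁻²)
2*(f(20) - 1*234) = 2*((36 + 20)⁻² - 1*234) = 2*(56⁻² - 234) = 2*(1/3136 - 234) = 2*(-733823/3136) = -733823/1568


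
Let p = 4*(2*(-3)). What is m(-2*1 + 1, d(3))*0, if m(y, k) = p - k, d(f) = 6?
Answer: 0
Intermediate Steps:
p = -24 (p = 4*(-6) = -24)
m(y, k) = -24 - k
m(-2*1 + 1, d(3))*0 = (-24 - 1*6)*0 = (-24 - 6)*0 = -30*0 = 0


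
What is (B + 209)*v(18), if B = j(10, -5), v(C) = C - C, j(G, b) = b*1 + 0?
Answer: 0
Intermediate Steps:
j(G, b) = b (j(G, b) = b + 0 = b)
v(C) = 0
B = -5
(B + 209)*v(18) = (-5 + 209)*0 = 204*0 = 0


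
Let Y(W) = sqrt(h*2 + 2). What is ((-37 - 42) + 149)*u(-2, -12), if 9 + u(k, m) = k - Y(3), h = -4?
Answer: -770 - 70*I*sqrt(6) ≈ -770.0 - 171.46*I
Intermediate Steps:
Y(W) = I*sqrt(6) (Y(W) = sqrt(-4*2 + 2) = sqrt(-8 + 2) = sqrt(-6) = I*sqrt(6))
u(k, m) = -9 + k - I*sqrt(6) (u(k, m) = -9 + (k - I*sqrt(6)) = -9 + k - I*sqrt(6))
((-37 - 42) + 149)*u(-2, -12) = ((-37 - 42) + 149)*(-9 - 2 - I*sqrt(6)) = (-79 + 149)*(-11 - I*sqrt(6)) = 70*(-11 - I*sqrt(6)) = -770 - 70*I*sqrt(6)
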